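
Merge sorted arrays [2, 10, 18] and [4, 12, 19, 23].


Compare heads, take smaller each step.
Merged: [2, 4, 10, 12, 18, 19, 23]


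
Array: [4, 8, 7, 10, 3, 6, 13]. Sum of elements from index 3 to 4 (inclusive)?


Prefix sums: [0, 4, 12, 19, 29, 32, 38, 51]
Sum[3..4] = prefix[5] - prefix[3] = 32 - 19 = 13


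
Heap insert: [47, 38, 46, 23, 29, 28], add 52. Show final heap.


Append 52: [47, 38, 46, 23, 29, 28, 52]
Bubble up: swap idx 6(52) with idx 2(46); swap idx 2(52) with idx 0(47)
Result: [52, 38, 47, 23, 29, 28, 46]


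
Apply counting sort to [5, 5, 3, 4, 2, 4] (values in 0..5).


Count array: [0, 0, 1, 1, 2, 2]
Reconstruct: [2, 3, 4, 4, 5, 5]


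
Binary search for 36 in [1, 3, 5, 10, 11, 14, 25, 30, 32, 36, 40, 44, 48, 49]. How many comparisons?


Search for 36:
[0,13] mid=6 arr[6]=25
[7,13] mid=10 arr[10]=40
[7,9] mid=8 arr[8]=32
[9,9] mid=9 arr[9]=36
Total: 4 comparisons


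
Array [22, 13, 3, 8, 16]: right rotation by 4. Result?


Right rotate by 4: [13, 3, 8, 16, 22]


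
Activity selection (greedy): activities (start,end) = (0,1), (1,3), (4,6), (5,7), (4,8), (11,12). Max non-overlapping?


Greedy: pick earliest-ending, then skip overlaps.
Selected (4 activities): [(0, 1), (1, 3), (4, 6), (11, 12)]


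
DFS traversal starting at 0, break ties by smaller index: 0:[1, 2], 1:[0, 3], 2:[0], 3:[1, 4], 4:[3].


DFS stack-based: start with [0]
Visit order: [0, 1, 3, 4, 2]


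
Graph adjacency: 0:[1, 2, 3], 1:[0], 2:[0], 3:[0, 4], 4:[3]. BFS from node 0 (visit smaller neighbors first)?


BFS queue: start with [0]
Visit order: [0, 1, 2, 3, 4]


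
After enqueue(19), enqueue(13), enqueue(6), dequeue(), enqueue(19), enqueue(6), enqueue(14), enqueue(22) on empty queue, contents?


enqueue(19) -> [19]
enqueue(13) -> [19, 13]
enqueue(6) -> [19, 13, 6]
dequeue() returns 19 -> [13, 6]
enqueue(19) -> [13, 6, 19]
enqueue(6) -> [13, 6, 19, 6]
enqueue(14) -> [13, 6, 19, 6, 14]
enqueue(22) -> [13, 6, 19, 6, 14, 22]
Final queue (front to back): [13, 6, 19, 6, 14, 22]


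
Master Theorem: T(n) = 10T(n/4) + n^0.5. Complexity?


a=10, b=4, c=0.5. log_4(10)=1.661 > c=0.5. Case 1: O(n^log_b(a)) = O(n^1.661)
Complexity: O(n^1.661)


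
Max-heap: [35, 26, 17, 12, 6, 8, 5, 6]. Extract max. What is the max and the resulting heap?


Max = 35
Replace root with last, heapify down
Resulting heap: [26, 12, 17, 6, 6, 8, 5]


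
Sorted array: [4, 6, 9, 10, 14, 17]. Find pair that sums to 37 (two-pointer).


Two pointers: lo=0, hi=5
No pair sums to 37


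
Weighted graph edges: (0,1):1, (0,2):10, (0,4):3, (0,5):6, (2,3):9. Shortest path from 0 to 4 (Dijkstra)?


Dijkstra from 0:
Distances: {0: 0, 1: 1, 2: 10, 3: 19, 4: 3, 5: 6}
Shortest distance to 4 = 3, path = [0, 4]


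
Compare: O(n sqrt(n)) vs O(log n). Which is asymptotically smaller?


logarithmic grows slower than n^1.5
O(log n) is asymptotically smaller; O(n sqrt(n)) grows faster


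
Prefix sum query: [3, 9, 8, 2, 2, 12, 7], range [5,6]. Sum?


Prefix sums: [0, 3, 12, 20, 22, 24, 36, 43]
Sum[5..6] = prefix[7] - prefix[5] = 43 - 24 = 19


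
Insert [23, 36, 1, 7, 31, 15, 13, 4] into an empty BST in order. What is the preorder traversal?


Root = 23; build tree by BST insertion.
Preorder traversal: [23, 1, 7, 4, 15, 13, 36, 31]


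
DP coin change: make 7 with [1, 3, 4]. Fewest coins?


dp[0]=0; dp[i]=1+min(dp[i-c] for c in coins)
...dp[2]=2, dp[3]=1, dp[4]=1, dp[5]=2, dp[6]=2, dp[7]=2
Minimum coins for 7 = 2


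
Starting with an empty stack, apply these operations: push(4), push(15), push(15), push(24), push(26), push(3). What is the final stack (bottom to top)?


push(4) -> [4]
push(15) -> [4, 15]
push(15) -> [4, 15, 15]
push(24) -> [4, 15, 15, 24]
push(26) -> [4, 15, 15, 24, 26]
push(3) -> [4, 15, 15, 24, 26, 3]
Final stack (bottom to top): [4, 15, 15, 24, 26, 3]


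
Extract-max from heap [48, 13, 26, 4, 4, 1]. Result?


Max = 48
Replace root with last, heapify down
Resulting heap: [26, 13, 1, 4, 4]


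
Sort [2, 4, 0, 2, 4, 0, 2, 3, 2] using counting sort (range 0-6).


Count array: [2, 0, 4, 1, 2, 0, 0]
Reconstruct: [0, 0, 2, 2, 2, 2, 3, 4, 4]


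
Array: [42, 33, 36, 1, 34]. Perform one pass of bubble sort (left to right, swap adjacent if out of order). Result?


After one pass: [33, 36, 1, 34, 42]


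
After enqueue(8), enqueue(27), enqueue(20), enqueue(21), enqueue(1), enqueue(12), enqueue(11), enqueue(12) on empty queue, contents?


enqueue(8) -> [8]
enqueue(27) -> [8, 27]
enqueue(20) -> [8, 27, 20]
enqueue(21) -> [8, 27, 20, 21]
enqueue(1) -> [8, 27, 20, 21, 1]
enqueue(12) -> [8, 27, 20, 21, 1, 12]
enqueue(11) -> [8, 27, 20, 21, 1, 12, 11]
enqueue(12) -> [8, 27, 20, 21, 1, 12, 11, 12]
Final queue (front to back): [8, 27, 20, 21, 1, 12, 11, 12]


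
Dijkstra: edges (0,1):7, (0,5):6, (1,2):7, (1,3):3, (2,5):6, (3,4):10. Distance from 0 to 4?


Dijkstra from 0:
Distances: {0: 0, 1: 7, 2: 12, 3: 10, 4: 20, 5: 6}
Shortest distance to 4 = 20, path = [0, 1, 3, 4]


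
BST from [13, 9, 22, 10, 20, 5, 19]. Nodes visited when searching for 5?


BST root = 13
Search for 5: compare at each node
Path: [13, 9, 5]


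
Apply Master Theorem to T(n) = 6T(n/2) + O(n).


a=6, b=2, c=1. log_2(6)=2.585 > c=1. Case 1: O(n^log_b(a)) = O(n^2.585)
Complexity: O(n^2.585)


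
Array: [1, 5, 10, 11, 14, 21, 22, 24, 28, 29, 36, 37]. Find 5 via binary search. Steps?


Search for 5:
[0,11] mid=5 arr[5]=21
[0,4] mid=2 arr[2]=10
[0,1] mid=0 arr[0]=1
[1,1] mid=1 arr[1]=5
Total: 4 comparisons


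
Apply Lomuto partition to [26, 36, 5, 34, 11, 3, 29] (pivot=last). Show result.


Elements <= 29 go left of pivot.
Result: [26, 5, 11, 3, 29, 34, 36], pivot at index 4


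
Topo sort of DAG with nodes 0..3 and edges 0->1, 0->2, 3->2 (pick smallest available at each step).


Kahn's algorithm, process smallest node first
Order: [0, 1, 3, 2]


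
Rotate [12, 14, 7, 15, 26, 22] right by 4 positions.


Right rotate by 4: [7, 15, 26, 22, 12, 14]


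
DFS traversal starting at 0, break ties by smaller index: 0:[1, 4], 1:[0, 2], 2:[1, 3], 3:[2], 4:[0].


DFS stack-based: start with [0]
Visit order: [0, 1, 2, 3, 4]


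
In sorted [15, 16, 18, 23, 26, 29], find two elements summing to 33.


Two pointers: lo=0, hi=5
Found pair: (15, 18) summing to 33


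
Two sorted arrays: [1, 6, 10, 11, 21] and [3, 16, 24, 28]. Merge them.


Compare heads, take smaller each step.
Merged: [1, 3, 6, 10, 11, 16, 21, 24, 28]


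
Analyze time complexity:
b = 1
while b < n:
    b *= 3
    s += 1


Per nesting level: O(log n) = O(log n)
Complexity: O(log n)


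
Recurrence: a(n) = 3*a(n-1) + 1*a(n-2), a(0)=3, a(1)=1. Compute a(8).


Build bottom-up:
...a(6)=687, a(7)=2269, a(8)=3*2269+1*687=7494


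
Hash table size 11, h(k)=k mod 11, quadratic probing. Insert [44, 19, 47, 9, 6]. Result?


Insertions: 44->slot 0; 19->slot 8; 47->slot 3; 9->slot 9; 6->slot 6
Table: [44, None, None, 47, None, None, 6, None, 19, 9, None]


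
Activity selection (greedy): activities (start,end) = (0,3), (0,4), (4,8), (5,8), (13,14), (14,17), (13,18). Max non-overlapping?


Greedy: pick earliest-ending, then skip overlaps.
Selected (4 activities): [(0, 3), (4, 8), (13, 14), (14, 17)]


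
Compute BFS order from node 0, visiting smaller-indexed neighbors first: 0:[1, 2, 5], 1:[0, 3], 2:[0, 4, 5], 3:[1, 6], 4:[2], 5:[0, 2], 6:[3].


BFS queue: start with [0]
Visit order: [0, 1, 2, 5, 3, 4, 6]


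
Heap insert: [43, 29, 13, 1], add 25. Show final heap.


Append 25: [43, 29, 13, 1, 25]
Bubble up: no swaps needed
Result: [43, 29, 13, 1, 25]


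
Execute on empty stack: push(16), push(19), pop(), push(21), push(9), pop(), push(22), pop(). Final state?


push(16) -> [16]
push(19) -> [16, 19]
pop() returns 19 -> [16]
push(21) -> [16, 21]
push(9) -> [16, 21, 9]
pop() returns 9 -> [16, 21]
push(22) -> [16, 21, 22]
pop() returns 22 -> [16, 21]
Final stack (bottom to top): [16, 21]


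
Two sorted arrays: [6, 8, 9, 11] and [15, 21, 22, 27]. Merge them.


Compare heads, take smaller each step.
Merged: [6, 8, 9, 11, 15, 21, 22, 27]


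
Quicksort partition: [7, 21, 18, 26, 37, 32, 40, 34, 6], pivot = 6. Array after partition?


Elements <= 6 go left of pivot.
Result: [6, 21, 18, 26, 37, 32, 40, 34, 7], pivot at index 0


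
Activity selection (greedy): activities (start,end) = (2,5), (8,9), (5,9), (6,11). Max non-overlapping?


Greedy: pick earliest-ending, then skip overlaps.
Selected (2 activities): [(2, 5), (8, 9)]


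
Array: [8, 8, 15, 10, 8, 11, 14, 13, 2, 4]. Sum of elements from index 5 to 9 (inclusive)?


Prefix sums: [0, 8, 16, 31, 41, 49, 60, 74, 87, 89, 93]
Sum[5..9] = prefix[10] - prefix[5] = 93 - 49 = 44


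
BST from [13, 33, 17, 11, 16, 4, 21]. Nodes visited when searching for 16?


BST root = 13
Search for 16: compare at each node
Path: [13, 33, 17, 16]


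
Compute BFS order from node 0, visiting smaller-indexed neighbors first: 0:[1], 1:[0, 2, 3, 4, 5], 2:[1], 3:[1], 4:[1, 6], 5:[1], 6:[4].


BFS queue: start with [0]
Visit order: [0, 1, 2, 3, 4, 5, 6]


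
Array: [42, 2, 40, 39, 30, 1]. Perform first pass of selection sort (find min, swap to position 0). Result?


After one pass: [1, 2, 40, 39, 30, 42]


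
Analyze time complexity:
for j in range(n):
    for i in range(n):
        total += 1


Per nesting level: O(n) * O(n) = O(n^2)
Complexity: O(n^2)


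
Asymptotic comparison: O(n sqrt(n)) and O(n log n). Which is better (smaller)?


linearithmic grows slower than n^1.5
O(n log n) is asymptotically smaller; O(n sqrt(n)) grows faster


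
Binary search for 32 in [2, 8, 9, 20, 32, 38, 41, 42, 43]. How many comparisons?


Search for 32:
[0,8] mid=4 arr[4]=32
Total: 1 comparisons


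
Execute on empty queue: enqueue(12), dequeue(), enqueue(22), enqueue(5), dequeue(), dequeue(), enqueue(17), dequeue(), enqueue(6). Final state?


enqueue(12) -> [12]
dequeue() returns 12 -> []
enqueue(22) -> [22]
enqueue(5) -> [22, 5]
dequeue() returns 22 -> [5]
dequeue() returns 5 -> []
enqueue(17) -> [17]
dequeue() returns 17 -> []
enqueue(6) -> [6]
Final queue (front to back): [6]


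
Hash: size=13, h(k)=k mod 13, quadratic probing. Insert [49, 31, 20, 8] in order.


Insertions: 49->slot 10; 31->slot 5; 20->slot 7; 8->slot 8
Table: [None, None, None, None, None, 31, None, 20, 8, None, 49, None, None]


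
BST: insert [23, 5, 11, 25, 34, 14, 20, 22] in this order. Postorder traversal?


Root = 23; build tree by BST insertion.
Postorder traversal: [22, 20, 14, 11, 5, 34, 25, 23]


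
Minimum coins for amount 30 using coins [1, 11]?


dp[0]=0; dp[i]=1+min(dp[i-c] for c in coins)
...dp[25]=5, dp[26]=6, dp[27]=7, dp[28]=8, dp[29]=9, dp[30]=10
Minimum coins for 30 = 10


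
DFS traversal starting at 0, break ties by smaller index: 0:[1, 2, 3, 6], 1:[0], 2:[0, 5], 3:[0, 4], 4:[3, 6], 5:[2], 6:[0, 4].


DFS stack-based: start with [0]
Visit order: [0, 1, 2, 5, 3, 4, 6]


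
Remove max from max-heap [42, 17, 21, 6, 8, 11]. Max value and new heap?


Max = 42
Replace root with last, heapify down
Resulting heap: [21, 17, 11, 6, 8]


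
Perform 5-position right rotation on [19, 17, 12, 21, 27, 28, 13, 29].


Right rotate by 5: [21, 27, 28, 13, 29, 19, 17, 12]


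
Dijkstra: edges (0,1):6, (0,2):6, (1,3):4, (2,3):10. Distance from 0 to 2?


Dijkstra from 0:
Distances: {0: 0, 1: 6, 2: 6, 3: 10}
Shortest distance to 2 = 6, path = [0, 2]


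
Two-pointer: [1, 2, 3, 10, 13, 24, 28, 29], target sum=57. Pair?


Two pointers: lo=0, hi=7
Found pair: (28, 29) summing to 57


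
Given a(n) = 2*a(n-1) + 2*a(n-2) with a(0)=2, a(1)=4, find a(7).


Build bottom-up:
...a(5)=240, a(6)=656, a(7)=2*656+2*240=1792


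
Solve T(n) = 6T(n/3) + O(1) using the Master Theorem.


a=6, b=3, c=0. log_3(6)=1.631 > c=0. Case 1: O(n^log_b(a)) = O(n^1.631)
Complexity: O(n^1.631)


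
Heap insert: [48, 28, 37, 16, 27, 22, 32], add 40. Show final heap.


Append 40: [48, 28, 37, 16, 27, 22, 32, 40]
Bubble up: swap idx 7(40) with idx 3(16); swap idx 3(40) with idx 1(28)
Result: [48, 40, 37, 28, 27, 22, 32, 16]


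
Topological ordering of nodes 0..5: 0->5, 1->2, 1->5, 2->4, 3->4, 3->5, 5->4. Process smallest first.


Kahn's algorithm, process smallest node first
Order: [0, 1, 2, 3, 5, 4]


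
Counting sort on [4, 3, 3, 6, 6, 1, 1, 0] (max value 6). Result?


Count array: [1, 2, 0, 2, 1, 0, 2]
Reconstruct: [0, 1, 1, 3, 3, 4, 6, 6]


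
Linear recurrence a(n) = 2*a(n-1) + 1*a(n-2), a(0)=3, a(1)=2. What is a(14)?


Build bottom-up:
...a(12)=44943, a(13)=108502, a(14)=2*108502+1*44943=261947


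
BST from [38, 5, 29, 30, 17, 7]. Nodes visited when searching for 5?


BST root = 38
Search for 5: compare at each node
Path: [38, 5]


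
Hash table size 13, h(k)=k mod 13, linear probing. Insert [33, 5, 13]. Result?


Insertions: 33->slot 7; 5->slot 5; 13->slot 0
Table: [13, None, None, None, None, 5, None, 33, None, None, None, None, None]


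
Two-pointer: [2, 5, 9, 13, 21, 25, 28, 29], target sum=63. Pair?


Two pointers: lo=0, hi=7
No pair sums to 63


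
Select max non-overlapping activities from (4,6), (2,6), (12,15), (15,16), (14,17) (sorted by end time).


Greedy: pick earliest-ending, then skip overlaps.
Selected (3 activities): [(4, 6), (12, 15), (15, 16)]


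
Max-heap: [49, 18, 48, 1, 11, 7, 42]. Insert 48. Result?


Append 48: [49, 18, 48, 1, 11, 7, 42, 48]
Bubble up: swap idx 7(48) with idx 3(1); swap idx 3(48) with idx 1(18)
Result: [49, 48, 48, 18, 11, 7, 42, 1]


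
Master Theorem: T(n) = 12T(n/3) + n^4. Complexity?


a=12, b=3, c=4. log_3(12)=2.262 < c=4. Case 3: O(n^c) = O(n^4)
Complexity: O(n^4)


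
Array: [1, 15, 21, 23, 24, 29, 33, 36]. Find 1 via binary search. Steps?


Search for 1:
[0,7] mid=3 arr[3]=23
[0,2] mid=1 arr[1]=15
[0,0] mid=0 arr[0]=1
Total: 3 comparisons


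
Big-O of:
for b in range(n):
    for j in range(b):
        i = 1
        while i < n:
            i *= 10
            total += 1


Per nesting level: O(n) * O(n) [triangular over b] * O(log n) = O(n^2 log n)
Complexity: O(n^2 log n)


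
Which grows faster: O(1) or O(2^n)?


constant grows slower than exponential
O(1) is asymptotically smaller; O(2^n) grows faster


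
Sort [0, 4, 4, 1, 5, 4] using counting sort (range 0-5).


Count array: [1, 1, 0, 0, 3, 1]
Reconstruct: [0, 1, 4, 4, 4, 5]


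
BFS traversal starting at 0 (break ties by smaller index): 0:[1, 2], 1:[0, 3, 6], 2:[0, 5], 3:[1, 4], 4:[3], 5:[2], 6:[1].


BFS queue: start with [0]
Visit order: [0, 1, 2, 3, 6, 5, 4]


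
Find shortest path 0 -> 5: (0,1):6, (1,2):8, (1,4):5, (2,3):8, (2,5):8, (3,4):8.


Dijkstra from 0:
Distances: {0: 0, 1: 6, 2: 14, 3: 19, 4: 11, 5: 22}
Shortest distance to 5 = 22, path = [0, 1, 2, 5]


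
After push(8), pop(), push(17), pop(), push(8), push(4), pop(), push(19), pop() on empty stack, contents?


push(8) -> [8]
pop() returns 8 -> []
push(17) -> [17]
pop() returns 17 -> []
push(8) -> [8]
push(4) -> [8, 4]
pop() returns 4 -> [8]
push(19) -> [8, 19]
pop() returns 19 -> [8]
Final stack (bottom to top): [8]


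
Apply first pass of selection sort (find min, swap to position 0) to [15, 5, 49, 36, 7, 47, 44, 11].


After one pass: [5, 15, 49, 36, 7, 47, 44, 11]


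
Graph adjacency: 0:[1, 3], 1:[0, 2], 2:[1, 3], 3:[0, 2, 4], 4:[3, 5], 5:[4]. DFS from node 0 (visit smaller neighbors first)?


DFS stack-based: start with [0]
Visit order: [0, 1, 2, 3, 4, 5]


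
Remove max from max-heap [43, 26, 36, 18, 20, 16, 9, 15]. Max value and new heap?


Max = 43
Replace root with last, heapify down
Resulting heap: [36, 26, 16, 18, 20, 15, 9]


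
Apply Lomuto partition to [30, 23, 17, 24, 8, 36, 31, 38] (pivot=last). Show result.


Elements <= 38 go left of pivot.
Result: [30, 23, 17, 24, 8, 36, 31, 38], pivot at index 7


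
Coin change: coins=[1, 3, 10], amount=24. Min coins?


dp[0]=0; dp[i]=1+min(dp[i-c] for c in coins)
...dp[19]=4, dp[20]=2, dp[21]=3, dp[22]=4, dp[23]=3, dp[24]=4
Minimum coins for 24 = 4


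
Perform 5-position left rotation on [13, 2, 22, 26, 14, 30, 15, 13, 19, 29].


Left rotate by 5: [30, 15, 13, 19, 29, 13, 2, 22, 26, 14]


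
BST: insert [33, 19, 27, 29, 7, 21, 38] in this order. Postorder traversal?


Root = 33; build tree by BST insertion.
Postorder traversal: [7, 21, 29, 27, 19, 38, 33]


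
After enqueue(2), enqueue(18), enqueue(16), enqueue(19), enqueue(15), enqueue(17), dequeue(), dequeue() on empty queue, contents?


enqueue(2) -> [2]
enqueue(18) -> [2, 18]
enqueue(16) -> [2, 18, 16]
enqueue(19) -> [2, 18, 16, 19]
enqueue(15) -> [2, 18, 16, 19, 15]
enqueue(17) -> [2, 18, 16, 19, 15, 17]
dequeue() returns 2 -> [18, 16, 19, 15, 17]
dequeue() returns 18 -> [16, 19, 15, 17]
Final queue (front to back): [16, 19, 15, 17]


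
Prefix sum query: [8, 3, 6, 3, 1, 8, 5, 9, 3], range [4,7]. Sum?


Prefix sums: [0, 8, 11, 17, 20, 21, 29, 34, 43, 46]
Sum[4..7] = prefix[8] - prefix[4] = 43 - 20 = 23


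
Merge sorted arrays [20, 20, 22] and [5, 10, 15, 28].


Compare heads, take smaller each step.
Merged: [5, 10, 15, 20, 20, 22, 28]


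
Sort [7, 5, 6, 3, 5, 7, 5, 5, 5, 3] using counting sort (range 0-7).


Count array: [0, 0, 0, 2, 0, 5, 1, 2]
Reconstruct: [3, 3, 5, 5, 5, 5, 5, 6, 7, 7]


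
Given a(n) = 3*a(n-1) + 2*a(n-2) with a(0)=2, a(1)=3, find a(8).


Build bottom-up:
...a(6)=2041, a(7)=7269, a(8)=3*7269+2*2041=25889


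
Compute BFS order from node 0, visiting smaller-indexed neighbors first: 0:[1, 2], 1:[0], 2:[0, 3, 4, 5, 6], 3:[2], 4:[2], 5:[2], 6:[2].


BFS queue: start with [0]
Visit order: [0, 1, 2, 3, 4, 5, 6]


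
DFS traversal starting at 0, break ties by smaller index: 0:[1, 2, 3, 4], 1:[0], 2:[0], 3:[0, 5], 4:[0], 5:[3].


DFS stack-based: start with [0]
Visit order: [0, 1, 2, 3, 5, 4]


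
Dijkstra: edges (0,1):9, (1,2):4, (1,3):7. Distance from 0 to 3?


Dijkstra from 0:
Distances: {0: 0, 1: 9, 2: 13, 3: 16}
Shortest distance to 3 = 16, path = [0, 1, 3]


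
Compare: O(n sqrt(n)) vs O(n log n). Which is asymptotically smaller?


linearithmic grows slower than n^1.5
O(n log n) is asymptotically smaller; O(n sqrt(n)) grows faster


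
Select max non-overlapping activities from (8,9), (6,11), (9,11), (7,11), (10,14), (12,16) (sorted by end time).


Greedy: pick earliest-ending, then skip overlaps.
Selected (3 activities): [(8, 9), (9, 11), (12, 16)]


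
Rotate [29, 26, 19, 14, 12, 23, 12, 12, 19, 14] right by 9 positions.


Right rotate by 9: [26, 19, 14, 12, 23, 12, 12, 19, 14, 29]


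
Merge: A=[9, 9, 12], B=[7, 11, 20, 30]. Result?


Compare heads, take smaller each step.
Merged: [7, 9, 9, 11, 12, 20, 30]


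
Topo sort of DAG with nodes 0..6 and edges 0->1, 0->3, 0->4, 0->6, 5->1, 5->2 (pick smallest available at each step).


Kahn's algorithm, process smallest node first
Order: [0, 3, 4, 5, 1, 2, 6]


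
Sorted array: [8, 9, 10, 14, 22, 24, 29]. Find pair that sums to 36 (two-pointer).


Two pointers: lo=0, hi=6
Found pair: (14, 22) summing to 36


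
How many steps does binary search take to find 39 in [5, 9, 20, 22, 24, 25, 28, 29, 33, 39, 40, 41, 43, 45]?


Search for 39:
[0,13] mid=6 arr[6]=28
[7,13] mid=10 arr[10]=40
[7,9] mid=8 arr[8]=33
[9,9] mid=9 arr[9]=39
Total: 4 comparisons


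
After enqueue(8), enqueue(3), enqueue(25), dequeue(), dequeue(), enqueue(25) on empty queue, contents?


enqueue(8) -> [8]
enqueue(3) -> [8, 3]
enqueue(25) -> [8, 3, 25]
dequeue() returns 8 -> [3, 25]
dequeue() returns 3 -> [25]
enqueue(25) -> [25, 25]
Final queue (front to back): [25, 25]


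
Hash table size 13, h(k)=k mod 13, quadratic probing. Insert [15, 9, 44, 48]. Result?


Insertions: 15->slot 2; 9->slot 9; 44->slot 5; 48->slot 10
Table: [None, None, 15, None, None, 44, None, None, None, 9, 48, None, None]


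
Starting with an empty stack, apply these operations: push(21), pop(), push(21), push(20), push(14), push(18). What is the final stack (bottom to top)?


push(21) -> [21]
pop() returns 21 -> []
push(21) -> [21]
push(20) -> [21, 20]
push(14) -> [21, 20, 14]
push(18) -> [21, 20, 14, 18]
Final stack (bottom to top): [21, 20, 14, 18]


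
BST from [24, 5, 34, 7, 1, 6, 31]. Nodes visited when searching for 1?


BST root = 24
Search for 1: compare at each node
Path: [24, 5, 1]


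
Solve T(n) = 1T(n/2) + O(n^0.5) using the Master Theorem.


a=1, b=2, c=0.5. log_2(1)=0 < c=0.5. Case 3: O(n^c) = O(sqrt(n))
Complexity: O(sqrt(n))


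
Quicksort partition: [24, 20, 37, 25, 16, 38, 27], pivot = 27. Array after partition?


Elements <= 27 go left of pivot.
Result: [24, 20, 25, 16, 27, 38, 37], pivot at index 4


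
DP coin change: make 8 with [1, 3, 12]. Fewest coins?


dp[0]=0; dp[i]=1+min(dp[i-c] for c in coins)
...dp[3]=1, dp[4]=2, dp[5]=3, dp[6]=2, dp[7]=3, dp[8]=4
Minimum coins for 8 = 4


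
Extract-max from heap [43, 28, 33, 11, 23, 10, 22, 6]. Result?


Max = 43
Replace root with last, heapify down
Resulting heap: [33, 28, 22, 11, 23, 10, 6]


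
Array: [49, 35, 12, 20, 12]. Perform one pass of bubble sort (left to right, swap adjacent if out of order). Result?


After one pass: [35, 12, 20, 12, 49]


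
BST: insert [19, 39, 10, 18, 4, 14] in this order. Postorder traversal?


Root = 19; build tree by BST insertion.
Postorder traversal: [4, 14, 18, 10, 39, 19]


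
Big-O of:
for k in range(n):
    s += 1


Per nesting level: O(n) = O(n)
Complexity: O(n)


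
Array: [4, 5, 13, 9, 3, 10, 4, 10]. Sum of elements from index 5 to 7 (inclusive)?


Prefix sums: [0, 4, 9, 22, 31, 34, 44, 48, 58]
Sum[5..7] = prefix[8] - prefix[5] = 58 - 34 = 24


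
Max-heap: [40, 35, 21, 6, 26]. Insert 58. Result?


Append 58: [40, 35, 21, 6, 26, 58]
Bubble up: swap idx 5(58) with idx 2(21); swap idx 2(58) with idx 0(40)
Result: [58, 35, 40, 6, 26, 21]


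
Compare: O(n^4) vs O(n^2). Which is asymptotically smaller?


quadratic grows slower than quartic
O(n^2) is asymptotically smaller; O(n^4) grows faster


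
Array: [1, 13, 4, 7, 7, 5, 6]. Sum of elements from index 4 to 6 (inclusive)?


Prefix sums: [0, 1, 14, 18, 25, 32, 37, 43]
Sum[4..6] = prefix[7] - prefix[4] = 43 - 25 = 18


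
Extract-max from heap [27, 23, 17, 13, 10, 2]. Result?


Max = 27
Replace root with last, heapify down
Resulting heap: [23, 13, 17, 2, 10]


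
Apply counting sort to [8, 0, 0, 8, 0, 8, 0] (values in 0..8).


Count array: [4, 0, 0, 0, 0, 0, 0, 0, 3]
Reconstruct: [0, 0, 0, 0, 8, 8, 8]


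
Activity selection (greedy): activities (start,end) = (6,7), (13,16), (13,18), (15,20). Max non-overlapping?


Greedy: pick earliest-ending, then skip overlaps.
Selected (2 activities): [(6, 7), (13, 16)]


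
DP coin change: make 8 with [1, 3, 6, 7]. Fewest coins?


dp[0]=0; dp[i]=1+min(dp[i-c] for c in coins)
...dp[3]=1, dp[4]=2, dp[5]=3, dp[6]=1, dp[7]=1, dp[8]=2
Minimum coins for 8 = 2


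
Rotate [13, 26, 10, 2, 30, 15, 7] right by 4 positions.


Right rotate by 4: [2, 30, 15, 7, 13, 26, 10]


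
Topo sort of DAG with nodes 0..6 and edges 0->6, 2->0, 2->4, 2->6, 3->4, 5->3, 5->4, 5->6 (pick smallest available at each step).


Kahn's algorithm, process smallest node first
Order: [1, 2, 0, 5, 3, 4, 6]


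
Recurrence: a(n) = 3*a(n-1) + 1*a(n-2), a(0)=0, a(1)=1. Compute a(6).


Build bottom-up:
...a(4)=33, a(5)=109, a(6)=3*109+1*33=360


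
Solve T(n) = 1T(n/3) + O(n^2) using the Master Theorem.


a=1, b=3, c=2. log_3(1)=0 < c=2. Case 3: O(n^c) = O(n^2)
Complexity: O(n^2)


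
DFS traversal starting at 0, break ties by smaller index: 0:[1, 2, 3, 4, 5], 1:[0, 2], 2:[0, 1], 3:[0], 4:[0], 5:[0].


DFS stack-based: start with [0]
Visit order: [0, 1, 2, 3, 4, 5]


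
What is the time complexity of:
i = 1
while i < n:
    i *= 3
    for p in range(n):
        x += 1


Per nesting level: O(log n) * O(n) = O(n log n)
Complexity: O(n log n)


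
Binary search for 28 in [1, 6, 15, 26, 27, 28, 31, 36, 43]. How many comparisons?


Search for 28:
[0,8] mid=4 arr[4]=27
[5,8] mid=6 arr[6]=31
[5,5] mid=5 arr[5]=28
Total: 3 comparisons


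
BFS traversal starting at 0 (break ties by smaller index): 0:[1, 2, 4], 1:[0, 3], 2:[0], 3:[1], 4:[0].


BFS queue: start with [0]
Visit order: [0, 1, 2, 4, 3]


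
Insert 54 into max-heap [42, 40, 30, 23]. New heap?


Append 54: [42, 40, 30, 23, 54]
Bubble up: swap idx 4(54) with idx 1(40); swap idx 1(54) with idx 0(42)
Result: [54, 42, 30, 23, 40]


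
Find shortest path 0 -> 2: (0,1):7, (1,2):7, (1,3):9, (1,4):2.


Dijkstra from 0:
Distances: {0: 0, 1: 7, 2: 14, 3: 16, 4: 9}
Shortest distance to 2 = 14, path = [0, 1, 2]


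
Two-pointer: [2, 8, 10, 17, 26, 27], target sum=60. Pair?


Two pointers: lo=0, hi=5
No pair sums to 60


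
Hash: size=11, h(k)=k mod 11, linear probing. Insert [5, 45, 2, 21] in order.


Insertions: 5->slot 5; 45->slot 1; 2->slot 2; 21->slot 10
Table: [None, 45, 2, None, None, 5, None, None, None, None, 21]


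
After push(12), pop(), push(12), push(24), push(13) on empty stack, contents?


push(12) -> [12]
pop() returns 12 -> []
push(12) -> [12]
push(24) -> [12, 24]
push(13) -> [12, 24, 13]
Final stack (bottom to top): [12, 24, 13]


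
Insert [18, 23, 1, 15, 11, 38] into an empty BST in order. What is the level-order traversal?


Root = 18; build tree by BST insertion.
Level-Order traversal: [18, 1, 23, 15, 38, 11]


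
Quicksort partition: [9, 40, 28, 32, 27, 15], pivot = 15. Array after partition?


Elements <= 15 go left of pivot.
Result: [9, 15, 28, 32, 27, 40], pivot at index 1


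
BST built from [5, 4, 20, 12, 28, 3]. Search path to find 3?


BST root = 5
Search for 3: compare at each node
Path: [5, 4, 3]


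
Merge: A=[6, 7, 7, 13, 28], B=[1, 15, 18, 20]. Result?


Compare heads, take smaller each step.
Merged: [1, 6, 7, 7, 13, 15, 18, 20, 28]


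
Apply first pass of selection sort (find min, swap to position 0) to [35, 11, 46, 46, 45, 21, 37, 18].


After one pass: [11, 35, 46, 46, 45, 21, 37, 18]


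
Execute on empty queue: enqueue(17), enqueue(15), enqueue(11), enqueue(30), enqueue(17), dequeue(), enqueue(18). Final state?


enqueue(17) -> [17]
enqueue(15) -> [17, 15]
enqueue(11) -> [17, 15, 11]
enqueue(30) -> [17, 15, 11, 30]
enqueue(17) -> [17, 15, 11, 30, 17]
dequeue() returns 17 -> [15, 11, 30, 17]
enqueue(18) -> [15, 11, 30, 17, 18]
Final queue (front to back): [15, 11, 30, 17, 18]


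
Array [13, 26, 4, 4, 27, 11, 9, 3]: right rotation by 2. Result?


Right rotate by 2: [9, 3, 13, 26, 4, 4, 27, 11]


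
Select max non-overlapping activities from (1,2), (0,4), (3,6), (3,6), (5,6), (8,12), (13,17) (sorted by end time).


Greedy: pick earliest-ending, then skip overlaps.
Selected (4 activities): [(1, 2), (3, 6), (8, 12), (13, 17)]


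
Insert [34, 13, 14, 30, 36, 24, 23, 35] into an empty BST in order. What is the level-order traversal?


Root = 34; build tree by BST insertion.
Level-Order traversal: [34, 13, 36, 14, 35, 30, 24, 23]


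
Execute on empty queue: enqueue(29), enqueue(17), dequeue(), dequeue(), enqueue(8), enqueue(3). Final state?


enqueue(29) -> [29]
enqueue(17) -> [29, 17]
dequeue() returns 29 -> [17]
dequeue() returns 17 -> []
enqueue(8) -> [8]
enqueue(3) -> [8, 3]
Final queue (front to back): [8, 3]


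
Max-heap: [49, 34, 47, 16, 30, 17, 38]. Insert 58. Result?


Append 58: [49, 34, 47, 16, 30, 17, 38, 58]
Bubble up: swap idx 7(58) with idx 3(16); swap idx 3(58) with idx 1(34); swap idx 1(58) with idx 0(49)
Result: [58, 49, 47, 34, 30, 17, 38, 16]


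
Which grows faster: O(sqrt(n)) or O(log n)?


logarithmic grows slower than sublinear
O(log n) is asymptotically smaller; O(sqrt(n)) grows faster


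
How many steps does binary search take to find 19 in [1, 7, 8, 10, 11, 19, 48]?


Search for 19:
[0,6] mid=3 arr[3]=10
[4,6] mid=5 arr[5]=19
Total: 2 comparisons


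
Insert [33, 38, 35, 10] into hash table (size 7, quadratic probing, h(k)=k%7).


Insertions: 33->slot 5; 38->slot 3; 35->slot 0; 10->slot 4
Table: [35, None, None, 38, 10, 33, None]


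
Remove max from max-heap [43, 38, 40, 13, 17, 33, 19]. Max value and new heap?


Max = 43
Replace root with last, heapify down
Resulting heap: [40, 38, 33, 13, 17, 19]


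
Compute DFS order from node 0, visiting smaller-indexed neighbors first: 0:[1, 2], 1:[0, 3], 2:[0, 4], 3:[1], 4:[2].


DFS stack-based: start with [0]
Visit order: [0, 1, 3, 2, 4]


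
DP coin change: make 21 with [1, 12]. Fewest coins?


dp[0]=0; dp[i]=1+min(dp[i-c] for c in coins)
...dp[16]=5, dp[17]=6, dp[18]=7, dp[19]=8, dp[20]=9, dp[21]=10
Minimum coins for 21 = 10


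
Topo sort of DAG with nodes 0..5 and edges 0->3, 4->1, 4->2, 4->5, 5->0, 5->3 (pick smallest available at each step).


Kahn's algorithm, process smallest node first
Order: [4, 1, 2, 5, 0, 3]


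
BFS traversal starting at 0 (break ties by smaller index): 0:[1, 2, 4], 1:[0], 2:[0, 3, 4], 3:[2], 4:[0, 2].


BFS queue: start with [0]
Visit order: [0, 1, 2, 4, 3]


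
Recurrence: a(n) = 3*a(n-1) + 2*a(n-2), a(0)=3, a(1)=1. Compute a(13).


Build bottom-up:
...a(11)=761549, a(12)=2712297, a(13)=3*2712297+2*761549=9659989


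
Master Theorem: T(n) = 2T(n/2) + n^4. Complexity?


a=2, b=2, c=4. log_2(2)=1 < c=4. Case 3: O(n^c) = O(n^4)
Complexity: O(n^4)


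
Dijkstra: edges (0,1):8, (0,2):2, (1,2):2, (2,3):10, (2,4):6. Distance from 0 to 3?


Dijkstra from 0:
Distances: {0: 0, 1: 4, 2: 2, 3: 12, 4: 8}
Shortest distance to 3 = 12, path = [0, 2, 3]


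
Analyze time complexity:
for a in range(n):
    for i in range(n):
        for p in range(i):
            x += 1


Per nesting level: O(n) * O(n) * O(n) [triangular over i] = O(n^3)
Complexity: O(n^3)


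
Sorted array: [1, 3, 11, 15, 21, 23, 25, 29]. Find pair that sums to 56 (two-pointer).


Two pointers: lo=0, hi=7
No pair sums to 56


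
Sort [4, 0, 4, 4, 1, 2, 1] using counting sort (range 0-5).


Count array: [1, 2, 1, 0, 3, 0]
Reconstruct: [0, 1, 1, 2, 4, 4, 4]


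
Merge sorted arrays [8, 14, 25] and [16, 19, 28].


Compare heads, take smaller each step.
Merged: [8, 14, 16, 19, 25, 28]


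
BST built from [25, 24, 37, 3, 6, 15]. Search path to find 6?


BST root = 25
Search for 6: compare at each node
Path: [25, 24, 3, 6]


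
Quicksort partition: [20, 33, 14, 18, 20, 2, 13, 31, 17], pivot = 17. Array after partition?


Elements <= 17 go left of pivot.
Result: [14, 2, 13, 17, 20, 33, 20, 31, 18], pivot at index 3


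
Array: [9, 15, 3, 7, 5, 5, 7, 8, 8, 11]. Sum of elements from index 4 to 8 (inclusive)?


Prefix sums: [0, 9, 24, 27, 34, 39, 44, 51, 59, 67, 78]
Sum[4..8] = prefix[9] - prefix[4] = 67 - 34 = 33


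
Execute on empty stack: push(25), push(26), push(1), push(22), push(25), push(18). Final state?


push(25) -> [25]
push(26) -> [25, 26]
push(1) -> [25, 26, 1]
push(22) -> [25, 26, 1, 22]
push(25) -> [25, 26, 1, 22, 25]
push(18) -> [25, 26, 1, 22, 25, 18]
Final stack (bottom to top): [25, 26, 1, 22, 25, 18]


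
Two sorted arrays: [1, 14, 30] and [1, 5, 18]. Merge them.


Compare heads, take smaller each step.
Merged: [1, 1, 5, 14, 18, 30]


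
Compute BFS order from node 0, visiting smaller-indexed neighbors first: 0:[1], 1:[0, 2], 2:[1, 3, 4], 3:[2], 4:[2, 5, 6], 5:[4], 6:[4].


BFS queue: start with [0]
Visit order: [0, 1, 2, 3, 4, 5, 6]


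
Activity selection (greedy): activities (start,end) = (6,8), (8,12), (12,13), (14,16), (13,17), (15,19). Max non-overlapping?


Greedy: pick earliest-ending, then skip overlaps.
Selected (4 activities): [(6, 8), (8, 12), (12, 13), (14, 16)]


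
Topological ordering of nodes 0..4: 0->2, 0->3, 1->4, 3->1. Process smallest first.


Kahn's algorithm, process smallest node first
Order: [0, 2, 3, 1, 4]


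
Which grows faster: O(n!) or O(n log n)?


linearithmic grows slower than factorial
O(n log n) is asymptotically smaller; O(n!) grows faster


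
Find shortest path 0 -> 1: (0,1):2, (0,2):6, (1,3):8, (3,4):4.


Dijkstra from 0:
Distances: {0: 0, 1: 2, 2: 6, 3: 10, 4: 14}
Shortest distance to 1 = 2, path = [0, 1]


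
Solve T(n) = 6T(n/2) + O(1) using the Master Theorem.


a=6, b=2, c=0. log_2(6)=2.585 > c=0. Case 1: O(n^log_b(a)) = O(n^2.585)
Complexity: O(n^2.585)


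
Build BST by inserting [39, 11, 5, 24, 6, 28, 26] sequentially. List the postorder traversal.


Root = 39; build tree by BST insertion.
Postorder traversal: [6, 5, 26, 28, 24, 11, 39]


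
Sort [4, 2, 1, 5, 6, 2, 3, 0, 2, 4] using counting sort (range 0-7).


Count array: [1, 1, 3, 1, 2, 1, 1, 0]
Reconstruct: [0, 1, 2, 2, 2, 3, 4, 4, 5, 6]


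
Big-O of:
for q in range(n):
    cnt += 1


Per nesting level: O(n) = O(n)
Complexity: O(n)


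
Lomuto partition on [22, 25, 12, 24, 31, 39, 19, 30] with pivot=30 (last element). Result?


Elements <= 30 go left of pivot.
Result: [22, 25, 12, 24, 19, 30, 31, 39], pivot at index 5


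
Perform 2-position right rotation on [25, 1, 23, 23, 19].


Right rotate by 2: [23, 19, 25, 1, 23]


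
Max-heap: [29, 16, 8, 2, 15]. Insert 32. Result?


Append 32: [29, 16, 8, 2, 15, 32]
Bubble up: swap idx 5(32) with idx 2(8); swap idx 2(32) with idx 0(29)
Result: [32, 16, 29, 2, 15, 8]


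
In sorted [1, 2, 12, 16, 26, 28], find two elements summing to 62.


Two pointers: lo=0, hi=5
No pair sums to 62


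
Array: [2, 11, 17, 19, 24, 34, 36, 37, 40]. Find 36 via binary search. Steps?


Search for 36:
[0,8] mid=4 arr[4]=24
[5,8] mid=6 arr[6]=36
Total: 2 comparisons


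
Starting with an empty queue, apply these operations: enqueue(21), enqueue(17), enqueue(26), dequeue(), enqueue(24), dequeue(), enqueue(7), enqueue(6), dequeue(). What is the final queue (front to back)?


enqueue(21) -> [21]
enqueue(17) -> [21, 17]
enqueue(26) -> [21, 17, 26]
dequeue() returns 21 -> [17, 26]
enqueue(24) -> [17, 26, 24]
dequeue() returns 17 -> [26, 24]
enqueue(7) -> [26, 24, 7]
enqueue(6) -> [26, 24, 7, 6]
dequeue() returns 26 -> [24, 7, 6]
Final queue (front to back): [24, 7, 6]


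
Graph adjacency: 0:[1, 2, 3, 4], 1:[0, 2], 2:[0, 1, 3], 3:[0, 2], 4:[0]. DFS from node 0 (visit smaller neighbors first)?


DFS stack-based: start with [0]
Visit order: [0, 1, 2, 3, 4]


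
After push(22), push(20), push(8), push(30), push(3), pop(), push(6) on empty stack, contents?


push(22) -> [22]
push(20) -> [22, 20]
push(8) -> [22, 20, 8]
push(30) -> [22, 20, 8, 30]
push(3) -> [22, 20, 8, 30, 3]
pop() returns 3 -> [22, 20, 8, 30]
push(6) -> [22, 20, 8, 30, 6]
Final stack (bottom to top): [22, 20, 8, 30, 6]


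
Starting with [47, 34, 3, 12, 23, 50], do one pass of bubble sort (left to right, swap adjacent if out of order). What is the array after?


After one pass: [34, 3, 12, 23, 47, 50]


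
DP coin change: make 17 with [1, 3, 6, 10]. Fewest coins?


dp[0]=0; dp[i]=1+min(dp[i-c] for c in coins)
...dp[12]=2, dp[13]=2, dp[14]=3, dp[15]=3, dp[16]=2, dp[17]=3
Minimum coins for 17 = 3


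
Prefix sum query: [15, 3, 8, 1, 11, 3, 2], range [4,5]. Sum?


Prefix sums: [0, 15, 18, 26, 27, 38, 41, 43]
Sum[4..5] = prefix[6] - prefix[4] = 41 - 27 = 14


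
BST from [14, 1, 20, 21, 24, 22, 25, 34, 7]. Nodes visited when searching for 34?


BST root = 14
Search for 34: compare at each node
Path: [14, 20, 21, 24, 25, 34]


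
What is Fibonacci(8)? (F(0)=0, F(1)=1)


F(n)=F(n-1)+F(n-2)
...F(6)=8, F(7)=13, F(8)=21


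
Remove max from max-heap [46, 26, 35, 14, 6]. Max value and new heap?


Max = 46
Replace root with last, heapify down
Resulting heap: [35, 26, 6, 14]


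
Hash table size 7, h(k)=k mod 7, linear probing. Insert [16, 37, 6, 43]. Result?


Insertions: 16->slot 2; 37->slot 3; 6->slot 6; 43->slot 1
Table: [None, 43, 16, 37, None, None, 6]


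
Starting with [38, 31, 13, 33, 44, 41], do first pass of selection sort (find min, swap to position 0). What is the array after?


After one pass: [13, 31, 38, 33, 44, 41]


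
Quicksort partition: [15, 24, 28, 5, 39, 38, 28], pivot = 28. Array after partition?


Elements <= 28 go left of pivot.
Result: [15, 24, 28, 5, 28, 38, 39], pivot at index 4


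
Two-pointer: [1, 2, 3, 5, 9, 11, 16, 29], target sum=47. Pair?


Two pointers: lo=0, hi=7
No pair sums to 47


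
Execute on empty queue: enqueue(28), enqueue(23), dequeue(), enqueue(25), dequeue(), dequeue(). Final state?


enqueue(28) -> [28]
enqueue(23) -> [28, 23]
dequeue() returns 28 -> [23]
enqueue(25) -> [23, 25]
dequeue() returns 23 -> [25]
dequeue() returns 25 -> []
Final queue (front to back): []


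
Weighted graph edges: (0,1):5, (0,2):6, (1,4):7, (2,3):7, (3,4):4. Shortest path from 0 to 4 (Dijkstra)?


Dijkstra from 0:
Distances: {0: 0, 1: 5, 2: 6, 3: 13, 4: 12}
Shortest distance to 4 = 12, path = [0, 1, 4]


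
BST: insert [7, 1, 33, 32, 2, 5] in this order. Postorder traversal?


Root = 7; build tree by BST insertion.
Postorder traversal: [5, 2, 1, 32, 33, 7]


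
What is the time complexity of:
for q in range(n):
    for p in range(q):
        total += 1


Per nesting level: O(n) * O(n) [triangular over q] = O(n^2)
Complexity: O(n^2)


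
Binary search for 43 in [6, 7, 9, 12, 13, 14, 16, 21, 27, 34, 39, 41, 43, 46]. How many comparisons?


Search for 43:
[0,13] mid=6 arr[6]=16
[7,13] mid=10 arr[10]=39
[11,13] mid=12 arr[12]=43
Total: 3 comparisons


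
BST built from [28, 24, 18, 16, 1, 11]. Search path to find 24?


BST root = 28
Search for 24: compare at each node
Path: [28, 24]


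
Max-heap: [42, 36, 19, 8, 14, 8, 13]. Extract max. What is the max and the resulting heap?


Max = 42
Replace root with last, heapify down
Resulting heap: [36, 14, 19, 8, 13, 8]


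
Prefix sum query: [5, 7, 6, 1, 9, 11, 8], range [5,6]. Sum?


Prefix sums: [0, 5, 12, 18, 19, 28, 39, 47]
Sum[5..6] = prefix[7] - prefix[5] = 47 - 28 = 19


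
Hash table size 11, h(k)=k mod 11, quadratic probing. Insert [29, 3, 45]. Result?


Insertions: 29->slot 7; 3->slot 3; 45->slot 1
Table: [None, 45, None, 3, None, None, None, 29, None, None, None]


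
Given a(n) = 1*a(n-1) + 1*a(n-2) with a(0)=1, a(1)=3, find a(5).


Build bottom-up:
...a(3)=7, a(4)=11, a(5)=1*11+1*7=18


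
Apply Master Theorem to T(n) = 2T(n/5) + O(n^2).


a=2, b=5, c=2. log_5(2)=0.431 < c=2. Case 3: O(n^c) = O(n^2)
Complexity: O(n^2)


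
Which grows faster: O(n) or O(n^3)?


linear grows slower than cubic
O(n) is asymptotically smaller; O(n^3) grows faster


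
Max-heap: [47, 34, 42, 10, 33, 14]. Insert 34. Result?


Append 34: [47, 34, 42, 10, 33, 14, 34]
Bubble up: no swaps needed
Result: [47, 34, 42, 10, 33, 14, 34]


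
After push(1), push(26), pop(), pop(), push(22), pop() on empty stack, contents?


push(1) -> [1]
push(26) -> [1, 26]
pop() returns 26 -> [1]
pop() returns 1 -> []
push(22) -> [22]
pop() returns 22 -> []
Final stack (bottom to top): []


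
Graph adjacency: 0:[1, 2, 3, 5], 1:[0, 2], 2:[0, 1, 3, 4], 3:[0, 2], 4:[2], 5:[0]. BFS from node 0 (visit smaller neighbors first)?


BFS queue: start with [0]
Visit order: [0, 1, 2, 3, 5, 4]


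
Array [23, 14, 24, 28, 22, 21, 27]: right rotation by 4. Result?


Right rotate by 4: [28, 22, 21, 27, 23, 14, 24]


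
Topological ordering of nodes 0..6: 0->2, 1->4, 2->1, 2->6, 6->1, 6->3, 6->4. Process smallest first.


Kahn's algorithm, process smallest node first
Order: [0, 2, 5, 6, 1, 3, 4]
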